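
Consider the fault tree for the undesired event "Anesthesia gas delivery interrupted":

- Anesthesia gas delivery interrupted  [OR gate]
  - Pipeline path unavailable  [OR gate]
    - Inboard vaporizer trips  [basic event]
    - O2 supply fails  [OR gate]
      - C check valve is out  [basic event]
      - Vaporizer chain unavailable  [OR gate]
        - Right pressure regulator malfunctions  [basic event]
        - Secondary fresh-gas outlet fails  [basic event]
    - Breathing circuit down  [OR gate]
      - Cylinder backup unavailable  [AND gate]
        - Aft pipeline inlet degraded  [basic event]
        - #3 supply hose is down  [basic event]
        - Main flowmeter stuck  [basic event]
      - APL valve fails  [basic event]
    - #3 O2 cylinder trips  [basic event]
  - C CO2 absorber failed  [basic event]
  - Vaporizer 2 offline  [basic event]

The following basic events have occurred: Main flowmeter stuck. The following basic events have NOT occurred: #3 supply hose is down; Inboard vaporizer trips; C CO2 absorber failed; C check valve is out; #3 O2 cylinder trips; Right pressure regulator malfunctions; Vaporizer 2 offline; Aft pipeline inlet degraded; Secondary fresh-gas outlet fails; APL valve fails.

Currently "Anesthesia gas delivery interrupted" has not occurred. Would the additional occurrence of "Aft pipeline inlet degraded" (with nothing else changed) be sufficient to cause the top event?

Counterfactual: set "Aft pipeline inlet degraded" to occurred.
Vaporizer chain unavailable [OR]: Right pressure regulator malfunctions=not, Secondary fresh-gas outlet fails=not → no input occurs → does not occur.
O2 supply fails [OR]: C check valve is out=not, Vaporizer chain unavailable=not → no input occurs → does not occur.
Cylinder backup unavailable [AND]: Aft pipeline inlet degraded=occurs, #3 supply hose is down=not, Main flowmeter stuck=occurs → not all inputs occur → does not occur.
Breathing circuit down [OR]: Cylinder backup unavailable=not, APL valve fails=not → no input occurs → does not occur.
Pipeline path unavailable [OR]: Inboard vaporizer trips=not, O2 supply fails=not, Breathing circuit down=not, #3 O2 cylinder trips=not → no input occurs → does not occur.
Anesthesia gas delivery interrupted [OR]: Pipeline path unavailable=not, C CO2 absorber failed=not, Vaporizer 2 offline=not → no input occurs → does not occur.

No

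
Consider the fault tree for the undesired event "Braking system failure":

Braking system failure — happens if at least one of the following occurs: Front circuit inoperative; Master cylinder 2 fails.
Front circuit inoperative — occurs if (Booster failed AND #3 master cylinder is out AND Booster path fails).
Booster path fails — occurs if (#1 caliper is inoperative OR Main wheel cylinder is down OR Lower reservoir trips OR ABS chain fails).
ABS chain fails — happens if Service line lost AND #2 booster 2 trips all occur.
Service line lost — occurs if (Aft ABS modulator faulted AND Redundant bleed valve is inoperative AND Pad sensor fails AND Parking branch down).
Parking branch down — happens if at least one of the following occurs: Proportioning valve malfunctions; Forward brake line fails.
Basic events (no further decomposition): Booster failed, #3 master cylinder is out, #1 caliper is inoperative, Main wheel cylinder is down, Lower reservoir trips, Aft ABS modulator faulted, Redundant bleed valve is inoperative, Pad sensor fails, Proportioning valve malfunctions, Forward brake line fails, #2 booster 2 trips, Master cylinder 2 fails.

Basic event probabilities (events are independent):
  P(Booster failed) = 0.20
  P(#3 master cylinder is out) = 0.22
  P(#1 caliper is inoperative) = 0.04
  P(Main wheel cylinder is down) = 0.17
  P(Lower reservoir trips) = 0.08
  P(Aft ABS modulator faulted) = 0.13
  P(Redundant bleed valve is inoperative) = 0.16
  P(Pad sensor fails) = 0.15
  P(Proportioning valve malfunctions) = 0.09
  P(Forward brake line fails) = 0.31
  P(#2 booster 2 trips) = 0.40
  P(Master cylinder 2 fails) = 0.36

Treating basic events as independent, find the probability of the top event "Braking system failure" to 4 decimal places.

0.3675

P(Parking branch down) [OR] = 1 − (1−0.09) × (1−0.31) = 0.372100
P(Service line lost) [AND] = 0.13 × 0.16 × 0.15 × 0.372100 = 0.001161
P(ABS chain fails) [AND] = 0.001161 × 0.40 = 0.000464
P(Booster path fails) [OR] = 1 − (1−0.04) × (1−0.17) × (1−0.08) × (1−0.000464) = 0.267284
P(Front circuit inoperative) [AND] = 0.20 × 0.22 × 0.267284 = 0.011760
P(Braking system failure) [OR] = 1 − (1−0.011760) × (1−0.36) = 0.367526
Rounded to 4 decimal places: P(Braking system failure) ≈ 0.3675.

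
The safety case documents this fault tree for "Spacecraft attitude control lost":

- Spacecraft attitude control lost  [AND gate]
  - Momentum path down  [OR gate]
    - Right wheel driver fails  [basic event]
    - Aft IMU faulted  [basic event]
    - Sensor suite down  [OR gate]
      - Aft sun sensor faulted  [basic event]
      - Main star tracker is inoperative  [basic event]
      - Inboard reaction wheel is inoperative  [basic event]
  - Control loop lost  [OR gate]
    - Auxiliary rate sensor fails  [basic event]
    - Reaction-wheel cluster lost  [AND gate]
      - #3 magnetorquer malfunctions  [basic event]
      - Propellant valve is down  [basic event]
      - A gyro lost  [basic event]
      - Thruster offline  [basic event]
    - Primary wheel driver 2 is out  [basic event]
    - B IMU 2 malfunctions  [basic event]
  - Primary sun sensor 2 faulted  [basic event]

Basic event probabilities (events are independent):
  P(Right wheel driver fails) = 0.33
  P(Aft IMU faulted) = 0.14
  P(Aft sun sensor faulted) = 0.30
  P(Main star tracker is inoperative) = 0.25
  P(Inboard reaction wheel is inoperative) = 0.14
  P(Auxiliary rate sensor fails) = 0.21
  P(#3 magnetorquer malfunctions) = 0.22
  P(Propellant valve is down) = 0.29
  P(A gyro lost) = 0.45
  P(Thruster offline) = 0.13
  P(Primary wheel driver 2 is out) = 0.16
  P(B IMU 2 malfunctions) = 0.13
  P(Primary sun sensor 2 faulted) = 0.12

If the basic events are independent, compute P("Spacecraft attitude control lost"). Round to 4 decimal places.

P(Sensor suite down) [OR] = 1 − (1−0.30) × (1−0.25) × (1−0.14) = 0.548500
P(Momentum path down) [OR] = 1 − (1−0.33) × (1−0.14) × (1−0.548500) = 0.739846
P(Reaction-wheel cluster lost) [AND] = 0.22 × 0.29 × 0.45 × 0.13 = 0.003732
P(Control loop lost) [OR] = 1 − (1−0.21) × (1−0.003732) × (1−0.16) × (1−0.13) = 0.424823
P(Spacecraft attitude control lost) [AND] = 0.739846 × 0.424823 × 0.12 = 0.037716
Rounded to 4 decimal places: P(Spacecraft attitude control lost) ≈ 0.0377.

0.0377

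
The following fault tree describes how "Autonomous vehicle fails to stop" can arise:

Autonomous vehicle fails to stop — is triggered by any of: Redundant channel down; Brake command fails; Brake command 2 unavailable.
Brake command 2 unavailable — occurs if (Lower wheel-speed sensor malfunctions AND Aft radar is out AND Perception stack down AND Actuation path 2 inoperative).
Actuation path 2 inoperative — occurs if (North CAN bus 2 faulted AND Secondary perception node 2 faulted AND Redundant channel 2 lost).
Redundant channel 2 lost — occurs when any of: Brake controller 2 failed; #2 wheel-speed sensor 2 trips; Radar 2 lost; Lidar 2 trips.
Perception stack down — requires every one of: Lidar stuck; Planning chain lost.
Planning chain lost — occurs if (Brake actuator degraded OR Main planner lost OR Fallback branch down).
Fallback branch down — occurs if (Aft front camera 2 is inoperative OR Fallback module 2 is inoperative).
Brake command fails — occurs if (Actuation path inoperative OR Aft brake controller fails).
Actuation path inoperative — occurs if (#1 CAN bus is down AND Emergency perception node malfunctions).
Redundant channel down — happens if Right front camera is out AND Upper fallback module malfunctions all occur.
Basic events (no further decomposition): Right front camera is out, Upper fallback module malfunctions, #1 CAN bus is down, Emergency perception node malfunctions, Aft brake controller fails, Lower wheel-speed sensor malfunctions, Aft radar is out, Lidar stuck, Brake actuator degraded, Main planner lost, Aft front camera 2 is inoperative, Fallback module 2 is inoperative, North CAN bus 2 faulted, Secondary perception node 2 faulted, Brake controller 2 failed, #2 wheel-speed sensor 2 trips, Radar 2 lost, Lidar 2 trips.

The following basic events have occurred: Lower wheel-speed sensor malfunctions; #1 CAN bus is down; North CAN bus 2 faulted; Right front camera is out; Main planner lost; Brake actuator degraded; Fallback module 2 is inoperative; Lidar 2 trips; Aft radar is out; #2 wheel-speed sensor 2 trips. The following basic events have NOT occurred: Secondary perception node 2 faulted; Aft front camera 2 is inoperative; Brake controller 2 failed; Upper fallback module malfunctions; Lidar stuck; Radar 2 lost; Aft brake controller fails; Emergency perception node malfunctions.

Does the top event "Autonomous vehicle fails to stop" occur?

No

Redundant channel down [AND]: Right front camera is out=occurs, Upper fallback module malfunctions=not → not all inputs occur → does not occur.
Actuation path inoperative [AND]: #1 CAN bus is down=occurs, Emergency perception node malfunctions=not → not all inputs occur → does not occur.
Brake command fails [OR]: Actuation path inoperative=not, Aft brake controller fails=not → no input occurs → does not occur.
Fallback branch down [OR]: Aft front camera 2 is inoperative=not, Fallback module 2 is inoperative=occurs → at least one input occurs → occurs.
Planning chain lost [OR]: Brake actuator degraded=occurs, Main planner lost=occurs, Fallback branch down=occurs → at least one input occurs → occurs.
Perception stack down [AND]: Lidar stuck=not, Planning chain lost=occurs → not all inputs occur → does not occur.
Redundant channel 2 lost [OR]: Brake controller 2 failed=not, #2 wheel-speed sensor 2 trips=occurs, Radar 2 lost=not, Lidar 2 trips=occurs → at least one input occurs → occurs.
Actuation path 2 inoperative [AND]: North CAN bus 2 faulted=occurs, Secondary perception node 2 faulted=not, Redundant channel 2 lost=occurs → not all inputs occur → does not occur.
Brake command 2 unavailable [AND]: Lower wheel-speed sensor malfunctions=occurs, Aft radar is out=occurs, Perception stack down=not, Actuation path 2 inoperative=not → not all inputs occur → does not occur.
Autonomous vehicle fails to stop [OR]: Redundant channel down=not, Brake command fails=not, Brake command 2 unavailable=not → no input occurs → does not occur.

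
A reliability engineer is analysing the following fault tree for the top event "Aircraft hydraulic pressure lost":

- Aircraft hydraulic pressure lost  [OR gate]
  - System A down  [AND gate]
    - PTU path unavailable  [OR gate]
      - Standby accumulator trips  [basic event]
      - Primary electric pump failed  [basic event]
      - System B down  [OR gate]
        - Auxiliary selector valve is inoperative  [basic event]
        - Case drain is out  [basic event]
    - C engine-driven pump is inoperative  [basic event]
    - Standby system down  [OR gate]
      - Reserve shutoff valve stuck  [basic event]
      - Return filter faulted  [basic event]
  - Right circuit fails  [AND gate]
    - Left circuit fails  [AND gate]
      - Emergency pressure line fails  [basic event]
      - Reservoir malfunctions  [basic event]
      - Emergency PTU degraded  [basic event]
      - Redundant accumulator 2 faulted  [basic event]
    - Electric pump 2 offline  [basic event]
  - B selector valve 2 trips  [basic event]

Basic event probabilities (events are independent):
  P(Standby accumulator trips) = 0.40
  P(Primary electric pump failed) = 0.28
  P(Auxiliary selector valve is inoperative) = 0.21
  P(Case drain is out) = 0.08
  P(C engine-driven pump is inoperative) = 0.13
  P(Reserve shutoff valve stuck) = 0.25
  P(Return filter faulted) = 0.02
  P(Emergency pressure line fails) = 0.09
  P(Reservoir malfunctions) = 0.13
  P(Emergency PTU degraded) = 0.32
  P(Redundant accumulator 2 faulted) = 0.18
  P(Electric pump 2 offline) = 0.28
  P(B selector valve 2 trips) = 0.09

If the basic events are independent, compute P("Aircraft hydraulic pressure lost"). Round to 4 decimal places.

0.1117

P(System B down) [OR] = 1 − (1−0.21) × (1−0.08) = 0.273200
P(PTU path unavailable) [OR] = 1 − (1−0.40) × (1−0.28) × (1−0.273200) = 0.686022
P(Standby system down) [OR] = 1 − (1−0.25) × (1−0.02) = 0.265000
P(System A down) [AND] = 0.686022 × 0.13 × 0.265000 = 0.023633
P(Left circuit fails) [AND] = 0.09 × 0.13 × 0.32 × 0.18 = 0.000674
P(Right circuit fails) [AND] = 0.000674 × 0.28 = 0.000189
P(Aircraft hydraulic pressure lost) [OR] = 1 − (1−0.023633) × (1−0.000189) × (1−0.09) = 0.111674
Rounded to 4 decimal places: P(Aircraft hydraulic pressure lost) ≈ 0.1117.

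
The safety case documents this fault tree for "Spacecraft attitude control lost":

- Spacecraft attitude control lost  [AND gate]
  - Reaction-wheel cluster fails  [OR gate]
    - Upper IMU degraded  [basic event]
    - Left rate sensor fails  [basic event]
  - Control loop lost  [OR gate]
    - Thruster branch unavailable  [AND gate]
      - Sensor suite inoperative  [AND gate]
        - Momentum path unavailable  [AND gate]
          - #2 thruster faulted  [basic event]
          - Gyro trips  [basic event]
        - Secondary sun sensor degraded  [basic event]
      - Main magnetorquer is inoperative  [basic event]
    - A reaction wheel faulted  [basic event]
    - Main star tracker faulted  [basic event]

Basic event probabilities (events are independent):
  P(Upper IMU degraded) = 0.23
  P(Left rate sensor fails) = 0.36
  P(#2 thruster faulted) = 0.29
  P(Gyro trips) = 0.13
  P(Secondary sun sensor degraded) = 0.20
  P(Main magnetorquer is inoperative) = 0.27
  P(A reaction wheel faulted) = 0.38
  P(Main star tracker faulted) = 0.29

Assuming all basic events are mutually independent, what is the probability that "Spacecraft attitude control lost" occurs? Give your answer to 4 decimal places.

P(Reaction-wheel cluster fails) [OR] = 1 − (1−0.23) × (1−0.36) = 0.507200
P(Momentum path unavailable) [AND] = 0.29 × 0.13 = 0.037700
P(Sensor suite inoperative) [AND] = 0.037700 × 0.20 = 0.007540
P(Thruster branch unavailable) [AND] = 0.007540 × 0.27 = 0.002036
P(Control loop lost) [OR] = 1 − (1−0.002036) × (1−0.38) × (1−0.29) = 0.560696
P(Spacecraft attitude control lost) [AND] = 0.507200 × 0.560696 = 0.284385
Rounded to 4 decimal places: P(Spacecraft attitude control lost) ≈ 0.2844.

0.2844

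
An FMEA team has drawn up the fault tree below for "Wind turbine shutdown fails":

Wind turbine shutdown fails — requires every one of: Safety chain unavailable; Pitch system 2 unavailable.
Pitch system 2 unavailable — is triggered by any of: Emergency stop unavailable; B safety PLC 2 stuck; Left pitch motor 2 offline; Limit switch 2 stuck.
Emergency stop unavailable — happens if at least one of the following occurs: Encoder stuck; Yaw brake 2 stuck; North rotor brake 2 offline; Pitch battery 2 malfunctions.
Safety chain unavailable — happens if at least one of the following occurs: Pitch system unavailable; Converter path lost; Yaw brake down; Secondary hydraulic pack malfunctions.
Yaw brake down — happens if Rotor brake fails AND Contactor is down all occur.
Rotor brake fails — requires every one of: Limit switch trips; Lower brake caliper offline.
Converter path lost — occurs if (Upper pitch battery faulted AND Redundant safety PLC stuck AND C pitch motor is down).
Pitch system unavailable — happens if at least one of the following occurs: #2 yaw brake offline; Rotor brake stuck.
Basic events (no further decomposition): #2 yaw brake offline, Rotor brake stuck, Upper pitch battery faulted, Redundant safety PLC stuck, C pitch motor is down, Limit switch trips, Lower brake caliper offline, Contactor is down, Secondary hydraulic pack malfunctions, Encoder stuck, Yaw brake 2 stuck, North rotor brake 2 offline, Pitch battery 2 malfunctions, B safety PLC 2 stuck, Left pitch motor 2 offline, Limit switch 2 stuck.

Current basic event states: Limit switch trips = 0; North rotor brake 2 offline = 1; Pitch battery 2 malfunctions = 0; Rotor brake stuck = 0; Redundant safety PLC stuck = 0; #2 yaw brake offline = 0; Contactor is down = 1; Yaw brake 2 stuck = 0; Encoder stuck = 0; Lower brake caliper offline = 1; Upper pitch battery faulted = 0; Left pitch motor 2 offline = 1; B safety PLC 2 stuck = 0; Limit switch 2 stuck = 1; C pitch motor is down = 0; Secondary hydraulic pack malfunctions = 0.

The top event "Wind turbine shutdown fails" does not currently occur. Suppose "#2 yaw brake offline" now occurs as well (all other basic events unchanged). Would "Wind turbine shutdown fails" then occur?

Counterfactual: set "#2 yaw brake offline" to occurred.
Pitch system unavailable [OR]: #2 yaw brake offline=occurs, Rotor brake stuck=not → at least one input occurs → occurs.
Converter path lost [AND]: Upper pitch battery faulted=not, Redundant safety PLC stuck=not, C pitch motor is down=not → not all inputs occur → does not occur.
Rotor brake fails [AND]: Limit switch trips=not, Lower brake caliper offline=occurs → not all inputs occur → does not occur.
Yaw brake down [AND]: Rotor brake fails=not, Contactor is down=occurs → not all inputs occur → does not occur.
Safety chain unavailable [OR]: Pitch system unavailable=occurs, Converter path lost=not, Yaw brake down=not, Secondary hydraulic pack malfunctions=not → at least one input occurs → occurs.
Emergency stop unavailable [OR]: Encoder stuck=not, Yaw brake 2 stuck=not, North rotor brake 2 offline=occurs, Pitch battery 2 malfunctions=not → at least one input occurs → occurs.
Pitch system 2 unavailable [OR]: Emergency stop unavailable=occurs, B safety PLC 2 stuck=not, Left pitch motor 2 offline=occurs, Limit switch 2 stuck=occurs → at least one input occurs → occurs.
Wind turbine shutdown fails [AND]: Safety chain unavailable=occurs, Pitch system 2 unavailable=occurs → all inputs occur → occurs.

Yes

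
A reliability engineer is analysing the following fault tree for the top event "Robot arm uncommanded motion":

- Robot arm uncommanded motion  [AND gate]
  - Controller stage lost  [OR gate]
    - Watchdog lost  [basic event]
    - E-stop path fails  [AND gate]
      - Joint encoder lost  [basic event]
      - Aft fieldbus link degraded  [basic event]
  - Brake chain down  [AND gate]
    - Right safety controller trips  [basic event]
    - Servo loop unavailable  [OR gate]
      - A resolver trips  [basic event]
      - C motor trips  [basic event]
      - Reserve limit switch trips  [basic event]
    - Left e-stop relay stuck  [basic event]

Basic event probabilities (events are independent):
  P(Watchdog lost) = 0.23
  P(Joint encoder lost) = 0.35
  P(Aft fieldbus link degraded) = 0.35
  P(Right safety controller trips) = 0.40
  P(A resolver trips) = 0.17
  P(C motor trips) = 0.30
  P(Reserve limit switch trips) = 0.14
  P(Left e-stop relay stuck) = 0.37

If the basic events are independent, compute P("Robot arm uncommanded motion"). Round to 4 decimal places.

P(E-stop path fails) [AND] = 0.35 × 0.35 = 0.122500
P(Controller stage lost) [OR] = 1 − (1−0.23) × (1−0.122500) = 0.324325
P(Servo loop unavailable) [OR] = 1 − (1−0.17) × (1−0.30) × (1−0.14) = 0.500340
P(Brake chain down) [AND] = 0.40 × 0.500340 × 0.37 = 0.074050
P(Robot arm uncommanded motion) [AND] = 0.324325 × 0.074050 = 0.024016
Rounded to 4 decimal places: P(Robot arm uncommanded motion) ≈ 0.0240.

0.0240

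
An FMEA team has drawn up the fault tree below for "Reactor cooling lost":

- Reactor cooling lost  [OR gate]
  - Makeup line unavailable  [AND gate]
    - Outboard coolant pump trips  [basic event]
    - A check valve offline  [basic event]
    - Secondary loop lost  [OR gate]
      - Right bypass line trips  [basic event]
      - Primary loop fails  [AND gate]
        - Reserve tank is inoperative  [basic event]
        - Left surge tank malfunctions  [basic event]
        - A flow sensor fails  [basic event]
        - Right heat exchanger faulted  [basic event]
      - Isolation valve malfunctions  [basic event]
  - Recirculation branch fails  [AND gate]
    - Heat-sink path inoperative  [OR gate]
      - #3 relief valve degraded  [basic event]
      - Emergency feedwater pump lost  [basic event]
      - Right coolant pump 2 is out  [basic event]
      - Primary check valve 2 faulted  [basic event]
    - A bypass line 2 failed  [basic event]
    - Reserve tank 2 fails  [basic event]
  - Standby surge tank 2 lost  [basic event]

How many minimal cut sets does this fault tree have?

Primary loop fails [AND]: one cut set from each child combined → 1 × 1 × 1 × 1 = 1 cut set(s).
Secondary loop lost [OR]: union of children's cut sets → 3 cut set(s).
Makeup line unavailable [AND]: one cut set from each child combined → 1 × 1 × 3 = 3 cut set(s).
Heat-sink path inoperative [OR]: union of children's cut sets → 4 cut set(s).
Recirculation branch fails [AND]: one cut set from each child combined → 4 × 1 × 1 = 4 cut set(s).
Reactor cooling lost [OR]: union of children's cut sets → 8 cut set(s).
Minimal cut sets: {A check valve offline, Outboard coolant pump trips, Right bypass line trips}; {A check valve offline, A flow sensor fails, Left surge tank malfunctions, Outboard coolant pump trips, Reserve tank is inoperative, Right heat exchanger faulted}; {A check valve offline, Isolation valve malfunctions, Outboard coolant pump trips}; {#3 relief valve degraded, A bypass line 2 failed, Reserve tank 2 fails}; {A bypass line 2 failed, Emergency feedwater pump lost, Reserve tank 2 fails}; {A bypass line 2 failed, Reserve tank 2 fails, Right coolant pump 2 is out}; {A bypass line 2 failed, Primary check valve 2 faulted, Reserve tank 2 fails}; {Standby surge tank 2 lost}.

8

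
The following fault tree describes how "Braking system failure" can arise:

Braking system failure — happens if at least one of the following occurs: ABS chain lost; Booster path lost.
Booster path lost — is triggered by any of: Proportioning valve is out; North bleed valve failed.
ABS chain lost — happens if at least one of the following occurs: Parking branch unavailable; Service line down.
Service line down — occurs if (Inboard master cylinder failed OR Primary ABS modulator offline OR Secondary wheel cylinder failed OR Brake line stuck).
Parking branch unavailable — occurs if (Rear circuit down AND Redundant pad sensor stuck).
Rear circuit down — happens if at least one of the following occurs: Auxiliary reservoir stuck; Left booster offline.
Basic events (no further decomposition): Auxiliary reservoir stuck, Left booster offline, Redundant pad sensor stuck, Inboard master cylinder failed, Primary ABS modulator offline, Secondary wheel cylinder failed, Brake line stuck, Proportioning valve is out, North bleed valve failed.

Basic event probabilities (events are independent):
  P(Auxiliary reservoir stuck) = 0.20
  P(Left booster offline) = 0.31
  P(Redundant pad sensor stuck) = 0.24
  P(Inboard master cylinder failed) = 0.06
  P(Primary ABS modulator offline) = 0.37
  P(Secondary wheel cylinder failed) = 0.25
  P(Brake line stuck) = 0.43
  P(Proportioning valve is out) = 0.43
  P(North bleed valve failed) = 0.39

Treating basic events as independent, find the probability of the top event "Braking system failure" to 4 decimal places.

0.9214

P(Rear circuit down) [OR] = 1 − (1−0.20) × (1−0.31) = 0.448000
P(Parking branch unavailable) [AND] = 0.448000 × 0.24 = 0.107520
P(Service line down) [OR] = 1 − (1−0.06) × (1−0.37) × (1−0.25) × (1−0.43) = 0.746835
P(ABS chain lost) [OR] = 1 − (1−0.107520) × (1−0.746835) = 0.774055
P(Booster path lost) [OR] = 1 − (1−0.43) × (1−0.39) = 0.652300
P(Braking system failure) [OR] = 1 − (1−0.774055) × (1−0.652300) = 0.921439
Rounded to 4 decimal places: P(Braking system failure) ≈ 0.9214.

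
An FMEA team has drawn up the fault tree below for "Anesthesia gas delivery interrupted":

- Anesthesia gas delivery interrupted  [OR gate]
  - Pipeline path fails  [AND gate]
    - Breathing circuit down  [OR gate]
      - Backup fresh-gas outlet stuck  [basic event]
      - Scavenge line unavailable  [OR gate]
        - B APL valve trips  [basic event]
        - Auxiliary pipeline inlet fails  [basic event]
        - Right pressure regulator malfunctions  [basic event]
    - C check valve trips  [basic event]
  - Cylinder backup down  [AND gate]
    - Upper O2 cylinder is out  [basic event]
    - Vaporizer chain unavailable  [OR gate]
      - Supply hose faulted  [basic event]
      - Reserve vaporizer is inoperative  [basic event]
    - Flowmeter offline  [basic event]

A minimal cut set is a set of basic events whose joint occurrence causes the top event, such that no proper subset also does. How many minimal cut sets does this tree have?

Scavenge line unavailable [OR]: union of children's cut sets → 3 cut set(s).
Breathing circuit down [OR]: union of children's cut sets → 4 cut set(s).
Pipeline path fails [AND]: one cut set from each child combined → 4 × 1 = 4 cut set(s).
Vaporizer chain unavailable [OR]: union of children's cut sets → 2 cut set(s).
Cylinder backup down [AND]: one cut set from each child combined → 1 × 2 × 1 = 2 cut set(s).
Anesthesia gas delivery interrupted [OR]: union of children's cut sets → 6 cut set(s).
Minimal cut sets: {Backup fresh-gas outlet stuck, C check valve trips}; {B APL valve trips, C check valve trips}; {Auxiliary pipeline inlet fails, C check valve trips}; {C check valve trips, Right pressure regulator malfunctions}; {Flowmeter offline, Supply hose faulted, Upper O2 cylinder is out}; {Flowmeter offline, Reserve vaporizer is inoperative, Upper O2 cylinder is out}.

6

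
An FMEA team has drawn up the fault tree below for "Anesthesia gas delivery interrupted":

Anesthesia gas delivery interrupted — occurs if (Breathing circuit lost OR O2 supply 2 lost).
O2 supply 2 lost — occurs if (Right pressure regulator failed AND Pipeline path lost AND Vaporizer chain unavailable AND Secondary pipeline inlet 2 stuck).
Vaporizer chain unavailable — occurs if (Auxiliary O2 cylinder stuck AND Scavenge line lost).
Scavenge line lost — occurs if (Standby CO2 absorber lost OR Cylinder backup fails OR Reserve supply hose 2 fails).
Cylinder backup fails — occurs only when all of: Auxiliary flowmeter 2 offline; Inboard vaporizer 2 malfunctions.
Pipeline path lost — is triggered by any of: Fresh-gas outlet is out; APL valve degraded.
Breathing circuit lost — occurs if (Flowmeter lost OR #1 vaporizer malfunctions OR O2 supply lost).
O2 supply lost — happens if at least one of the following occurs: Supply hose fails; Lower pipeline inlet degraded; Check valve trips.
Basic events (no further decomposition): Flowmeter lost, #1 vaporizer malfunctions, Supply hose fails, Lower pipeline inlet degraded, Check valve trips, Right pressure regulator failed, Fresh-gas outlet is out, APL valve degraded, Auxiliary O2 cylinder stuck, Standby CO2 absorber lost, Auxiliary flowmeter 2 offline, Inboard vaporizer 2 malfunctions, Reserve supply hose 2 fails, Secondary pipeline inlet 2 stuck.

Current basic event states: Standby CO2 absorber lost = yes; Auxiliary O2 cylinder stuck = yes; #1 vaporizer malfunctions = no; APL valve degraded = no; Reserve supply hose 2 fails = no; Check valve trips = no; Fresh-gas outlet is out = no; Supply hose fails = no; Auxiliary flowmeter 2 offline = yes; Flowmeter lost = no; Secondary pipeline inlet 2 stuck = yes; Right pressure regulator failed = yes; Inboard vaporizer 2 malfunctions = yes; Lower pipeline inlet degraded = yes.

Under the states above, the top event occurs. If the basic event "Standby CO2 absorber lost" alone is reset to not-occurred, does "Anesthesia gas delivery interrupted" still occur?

Counterfactual: set "Standby CO2 absorber lost" to not occurred.
O2 supply lost [OR]: Supply hose fails=not, Lower pipeline inlet degraded=occurs, Check valve trips=not → at least one input occurs → occurs.
Breathing circuit lost [OR]: Flowmeter lost=not, #1 vaporizer malfunctions=not, O2 supply lost=occurs → at least one input occurs → occurs.
Pipeline path lost [OR]: Fresh-gas outlet is out=not, APL valve degraded=not → no input occurs → does not occur.
Cylinder backup fails [AND]: Auxiliary flowmeter 2 offline=occurs, Inboard vaporizer 2 malfunctions=occurs → all inputs occur → occurs.
Scavenge line lost [OR]: Standby CO2 absorber lost=not, Cylinder backup fails=occurs, Reserve supply hose 2 fails=not → at least one input occurs → occurs.
Vaporizer chain unavailable [AND]: Auxiliary O2 cylinder stuck=occurs, Scavenge line lost=occurs → all inputs occur → occurs.
O2 supply 2 lost [AND]: Right pressure regulator failed=occurs, Pipeline path lost=not, Vaporizer chain unavailable=occurs, Secondary pipeline inlet 2 stuck=occurs → not all inputs occur → does not occur.
Anesthesia gas delivery interrupted [OR]: Breathing circuit lost=occurs, O2 supply 2 lost=not → at least one input occurs → occurs.

Yes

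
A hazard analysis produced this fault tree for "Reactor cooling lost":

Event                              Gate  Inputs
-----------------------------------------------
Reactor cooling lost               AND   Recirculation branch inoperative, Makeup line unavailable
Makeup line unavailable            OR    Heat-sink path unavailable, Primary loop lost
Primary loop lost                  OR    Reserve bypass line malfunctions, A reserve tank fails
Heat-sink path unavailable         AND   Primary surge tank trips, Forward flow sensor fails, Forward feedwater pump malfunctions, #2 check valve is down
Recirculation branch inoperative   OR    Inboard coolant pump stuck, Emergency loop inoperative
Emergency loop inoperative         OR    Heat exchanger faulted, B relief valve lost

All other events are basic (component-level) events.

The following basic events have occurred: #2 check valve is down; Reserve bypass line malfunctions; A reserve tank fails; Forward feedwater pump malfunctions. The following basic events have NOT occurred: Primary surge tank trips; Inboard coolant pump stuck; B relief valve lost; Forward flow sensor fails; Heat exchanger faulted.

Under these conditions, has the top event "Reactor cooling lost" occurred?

No

Emergency loop inoperative [OR]: Heat exchanger faulted=not, B relief valve lost=not → no input occurs → does not occur.
Recirculation branch inoperative [OR]: Inboard coolant pump stuck=not, Emergency loop inoperative=not → no input occurs → does not occur.
Heat-sink path unavailable [AND]: Primary surge tank trips=not, Forward flow sensor fails=not, Forward feedwater pump malfunctions=occurs, #2 check valve is down=occurs → not all inputs occur → does not occur.
Primary loop lost [OR]: Reserve bypass line malfunctions=occurs, A reserve tank fails=occurs → at least one input occurs → occurs.
Makeup line unavailable [OR]: Heat-sink path unavailable=not, Primary loop lost=occurs → at least one input occurs → occurs.
Reactor cooling lost [AND]: Recirculation branch inoperative=not, Makeup line unavailable=occurs → not all inputs occur → does not occur.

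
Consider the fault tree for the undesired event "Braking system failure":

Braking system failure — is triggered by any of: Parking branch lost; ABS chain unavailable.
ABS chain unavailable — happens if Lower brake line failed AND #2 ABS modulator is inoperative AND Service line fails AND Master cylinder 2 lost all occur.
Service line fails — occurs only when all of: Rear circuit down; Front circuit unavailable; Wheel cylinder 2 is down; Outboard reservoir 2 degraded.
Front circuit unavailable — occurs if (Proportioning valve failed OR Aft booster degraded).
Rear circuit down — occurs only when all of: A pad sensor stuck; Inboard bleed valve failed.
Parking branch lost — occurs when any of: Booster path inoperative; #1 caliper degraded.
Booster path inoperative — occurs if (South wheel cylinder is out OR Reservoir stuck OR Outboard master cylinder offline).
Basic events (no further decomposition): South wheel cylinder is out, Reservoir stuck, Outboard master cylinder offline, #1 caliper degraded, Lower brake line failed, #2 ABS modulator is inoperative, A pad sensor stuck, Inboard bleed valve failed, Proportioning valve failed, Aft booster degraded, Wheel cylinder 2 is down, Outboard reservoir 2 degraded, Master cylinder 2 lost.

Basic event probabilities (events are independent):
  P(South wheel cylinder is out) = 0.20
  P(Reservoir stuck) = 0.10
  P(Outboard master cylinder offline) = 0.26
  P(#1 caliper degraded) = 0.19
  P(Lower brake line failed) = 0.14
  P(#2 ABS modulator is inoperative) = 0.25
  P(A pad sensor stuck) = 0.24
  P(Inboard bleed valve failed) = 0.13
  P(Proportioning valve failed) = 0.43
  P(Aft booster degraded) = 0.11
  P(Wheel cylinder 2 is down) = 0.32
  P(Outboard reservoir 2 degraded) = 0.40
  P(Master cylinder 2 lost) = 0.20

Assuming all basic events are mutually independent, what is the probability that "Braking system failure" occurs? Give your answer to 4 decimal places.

0.5684

P(Booster path inoperative) [OR] = 1 − (1−0.20) × (1−0.10) × (1−0.26) = 0.467200
P(Parking branch lost) [OR] = 1 − (1−0.467200) × (1−0.19) = 0.568432
P(Rear circuit down) [AND] = 0.24 × 0.13 = 0.031200
P(Front circuit unavailable) [OR] = 1 − (1−0.43) × (1−0.11) = 0.492700
P(Service line fails) [AND] = 0.031200 × 0.492700 × 0.32 × 0.40 = 0.001968
P(ABS chain unavailable) [AND] = 0.14 × 0.25 × 0.001968 × 0.20 = 0.000014
P(Braking system failure) [OR] = 1 − (1−0.568432) × (1−0.000014) = 0.568438
Rounded to 4 decimal places: P(Braking system failure) ≈ 0.5684.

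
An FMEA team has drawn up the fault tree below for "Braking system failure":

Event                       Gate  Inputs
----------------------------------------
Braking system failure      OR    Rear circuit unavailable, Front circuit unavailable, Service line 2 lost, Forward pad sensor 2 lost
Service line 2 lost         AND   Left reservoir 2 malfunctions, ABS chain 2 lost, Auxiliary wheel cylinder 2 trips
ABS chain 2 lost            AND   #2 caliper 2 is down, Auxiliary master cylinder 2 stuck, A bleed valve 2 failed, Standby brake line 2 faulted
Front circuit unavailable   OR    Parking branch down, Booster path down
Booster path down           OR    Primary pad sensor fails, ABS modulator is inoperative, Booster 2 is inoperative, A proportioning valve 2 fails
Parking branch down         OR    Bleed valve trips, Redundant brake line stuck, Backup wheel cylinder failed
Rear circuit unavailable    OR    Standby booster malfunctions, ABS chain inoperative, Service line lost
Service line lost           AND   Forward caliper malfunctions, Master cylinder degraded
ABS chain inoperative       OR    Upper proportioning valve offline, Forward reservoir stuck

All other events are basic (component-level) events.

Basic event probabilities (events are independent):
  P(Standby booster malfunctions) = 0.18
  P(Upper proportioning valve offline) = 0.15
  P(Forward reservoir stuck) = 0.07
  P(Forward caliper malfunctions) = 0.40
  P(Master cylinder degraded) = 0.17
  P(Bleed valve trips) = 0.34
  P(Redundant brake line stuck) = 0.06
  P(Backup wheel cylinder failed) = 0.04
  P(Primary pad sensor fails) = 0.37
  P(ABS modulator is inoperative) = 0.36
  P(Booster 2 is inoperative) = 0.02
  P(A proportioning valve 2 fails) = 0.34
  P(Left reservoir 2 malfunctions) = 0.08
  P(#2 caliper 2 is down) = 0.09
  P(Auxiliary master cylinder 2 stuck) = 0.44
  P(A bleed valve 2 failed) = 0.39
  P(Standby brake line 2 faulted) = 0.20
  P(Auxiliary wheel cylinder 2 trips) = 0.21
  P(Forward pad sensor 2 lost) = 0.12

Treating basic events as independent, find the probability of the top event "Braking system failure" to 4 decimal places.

P(ABS chain inoperative) [OR] = 1 − (1−0.15) × (1−0.07) = 0.209500
P(Service line lost) [AND] = 0.40 × 0.17 = 0.068000
P(Rear circuit unavailable) [OR] = 1 − (1−0.18) × (1−0.209500) × (1−0.068000) = 0.395868
P(Parking branch down) [OR] = 1 − (1−0.34) × (1−0.06) × (1−0.04) = 0.404416
P(Booster path down) [OR] = 1 − (1−0.37) × (1−0.36) × (1−0.02) × (1−0.34) = 0.739210
P(Front circuit unavailable) [OR] = 1 − (1−0.404416) × (1−0.739210) = 0.844678
P(ABS chain 2 lost) [AND] = 0.09 × 0.44 × 0.39 × 0.20 = 0.003089
P(Service line 2 lost) [AND] = 0.08 × 0.003089 × 0.21 = 0.000052
P(Braking system failure) [OR] = 1 − (1−0.395868) × (1−0.844678) × (1−0.000052) × (1−0.12) = 0.917430
Rounded to 4 decimal places: P(Braking system failure) ≈ 0.9174.

0.9174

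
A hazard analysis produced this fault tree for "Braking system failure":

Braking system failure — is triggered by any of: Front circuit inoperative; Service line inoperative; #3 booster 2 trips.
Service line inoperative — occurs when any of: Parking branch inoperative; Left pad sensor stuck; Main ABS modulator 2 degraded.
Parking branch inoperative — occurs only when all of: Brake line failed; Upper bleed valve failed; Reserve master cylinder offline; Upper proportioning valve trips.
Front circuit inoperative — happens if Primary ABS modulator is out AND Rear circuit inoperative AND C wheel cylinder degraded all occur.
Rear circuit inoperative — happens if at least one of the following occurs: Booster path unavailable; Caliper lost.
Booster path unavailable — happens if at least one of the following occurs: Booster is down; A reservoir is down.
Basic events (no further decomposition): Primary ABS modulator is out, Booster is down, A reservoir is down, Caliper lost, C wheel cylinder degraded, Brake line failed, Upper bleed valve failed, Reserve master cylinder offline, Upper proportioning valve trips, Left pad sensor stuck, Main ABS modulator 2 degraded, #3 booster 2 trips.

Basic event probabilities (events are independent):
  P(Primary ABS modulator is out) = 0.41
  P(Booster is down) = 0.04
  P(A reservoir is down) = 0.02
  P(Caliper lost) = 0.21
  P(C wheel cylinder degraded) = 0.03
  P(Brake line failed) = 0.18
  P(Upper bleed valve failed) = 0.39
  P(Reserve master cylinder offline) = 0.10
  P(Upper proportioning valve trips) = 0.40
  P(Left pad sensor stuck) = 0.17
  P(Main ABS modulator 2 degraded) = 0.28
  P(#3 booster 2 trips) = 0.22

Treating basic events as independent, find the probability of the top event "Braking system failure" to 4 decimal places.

P(Booster path unavailable) [OR] = 1 − (1−0.04) × (1−0.02) = 0.059200
P(Rear circuit inoperative) [OR] = 1 − (1−0.059200) × (1−0.21) = 0.256768
P(Front circuit inoperative) [AND] = 0.41 × 0.256768 × 0.03 = 0.003158
P(Parking branch inoperative) [AND] = 0.18 × 0.39 × 0.10 × 0.40 = 0.002808
P(Service line inoperative) [OR] = 1 − (1−0.002808) × (1−0.17) × (1−0.28) = 0.404078
P(Braking system failure) [OR] = 1 − (1−0.003158) × (1−0.404078) × (1−0.22) = 0.536649
Rounded to 4 decimal places: P(Braking system failure) ≈ 0.5366.

0.5366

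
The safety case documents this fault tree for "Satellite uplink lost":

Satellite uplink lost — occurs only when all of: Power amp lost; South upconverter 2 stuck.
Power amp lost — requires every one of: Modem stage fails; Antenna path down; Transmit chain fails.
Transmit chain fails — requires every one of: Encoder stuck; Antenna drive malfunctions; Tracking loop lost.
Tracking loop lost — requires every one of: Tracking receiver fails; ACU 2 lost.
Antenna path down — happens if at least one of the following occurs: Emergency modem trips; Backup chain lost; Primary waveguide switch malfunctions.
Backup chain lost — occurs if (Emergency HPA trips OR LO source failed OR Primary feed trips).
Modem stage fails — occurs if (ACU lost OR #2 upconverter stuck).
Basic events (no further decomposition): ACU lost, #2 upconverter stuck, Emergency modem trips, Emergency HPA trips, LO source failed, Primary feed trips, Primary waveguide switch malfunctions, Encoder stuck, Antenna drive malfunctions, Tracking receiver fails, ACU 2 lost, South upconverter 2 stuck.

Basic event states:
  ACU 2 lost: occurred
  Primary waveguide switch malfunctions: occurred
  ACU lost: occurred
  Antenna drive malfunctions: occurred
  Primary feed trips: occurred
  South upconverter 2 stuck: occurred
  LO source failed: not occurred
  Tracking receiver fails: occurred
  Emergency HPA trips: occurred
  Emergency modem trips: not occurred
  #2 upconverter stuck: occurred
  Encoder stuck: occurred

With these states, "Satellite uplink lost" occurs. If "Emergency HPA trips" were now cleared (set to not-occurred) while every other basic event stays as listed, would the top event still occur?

Counterfactual: set "Emergency HPA trips" to not occurred.
Modem stage fails [OR]: ACU lost=occurs, #2 upconverter stuck=occurs → at least one input occurs → occurs.
Backup chain lost [OR]: Emergency HPA trips=not, LO source failed=not, Primary feed trips=occurs → at least one input occurs → occurs.
Antenna path down [OR]: Emergency modem trips=not, Backup chain lost=occurs, Primary waveguide switch malfunctions=occurs → at least one input occurs → occurs.
Tracking loop lost [AND]: Tracking receiver fails=occurs, ACU 2 lost=occurs → all inputs occur → occurs.
Transmit chain fails [AND]: Encoder stuck=occurs, Antenna drive malfunctions=occurs, Tracking loop lost=occurs → all inputs occur → occurs.
Power amp lost [AND]: Modem stage fails=occurs, Antenna path down=occurs, Transmit chain fails=occurs → all inputs occur → occurs.
Satellite uplink lost [AND]: Power amp lost=occurs, South upconverter 2 stuck=occurs → all inputs occur → occurs.

Yes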